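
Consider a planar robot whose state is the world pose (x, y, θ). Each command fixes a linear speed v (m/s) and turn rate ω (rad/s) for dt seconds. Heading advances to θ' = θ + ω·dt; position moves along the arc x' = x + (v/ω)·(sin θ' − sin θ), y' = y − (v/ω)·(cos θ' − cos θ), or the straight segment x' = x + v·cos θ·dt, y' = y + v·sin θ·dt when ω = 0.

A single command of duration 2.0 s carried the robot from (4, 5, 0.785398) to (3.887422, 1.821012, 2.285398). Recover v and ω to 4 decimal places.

Δθ = 2.285398 − 0.785398 = 1.500000
ω = Δθ/dt = 1.500000/2.0 = 0.7500
R = −Δy/(cos θ' − cos θ) = -2.3333
v = R·ω = -2.3333·0.7500 = -1.7500

v = -1.7500, ω = 0.7500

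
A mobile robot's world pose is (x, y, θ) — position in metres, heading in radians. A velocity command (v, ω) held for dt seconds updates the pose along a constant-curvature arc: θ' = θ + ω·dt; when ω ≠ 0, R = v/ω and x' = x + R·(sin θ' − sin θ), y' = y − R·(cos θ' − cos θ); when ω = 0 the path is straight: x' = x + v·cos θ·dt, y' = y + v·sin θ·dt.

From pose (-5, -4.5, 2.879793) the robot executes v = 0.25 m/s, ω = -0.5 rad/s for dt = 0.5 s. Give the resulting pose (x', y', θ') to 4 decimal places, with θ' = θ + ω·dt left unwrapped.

θ' = 2.8798 + -0.5·0.5 = 2.6298
R = v/ω = 0.25/-0.5 = -0.5000
x' = -5 + -0.5000·(sin 2.6298 − sin 2.8798) = -5.1155
y' = -4.5 − -0.5000·(cos 2.6298 − cos 2.8798) = -4.4530

(-5.1155, -4.4530, 2.6298)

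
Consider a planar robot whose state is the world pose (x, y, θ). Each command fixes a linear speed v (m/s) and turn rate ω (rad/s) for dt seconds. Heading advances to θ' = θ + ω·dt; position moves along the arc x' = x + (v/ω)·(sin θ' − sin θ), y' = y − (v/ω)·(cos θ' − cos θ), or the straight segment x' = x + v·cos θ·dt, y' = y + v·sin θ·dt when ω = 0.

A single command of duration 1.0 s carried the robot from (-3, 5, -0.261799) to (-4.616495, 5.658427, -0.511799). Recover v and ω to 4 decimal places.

Δθ = -0.511799 − -0.261799 = -0.250000
ω = Δθ/dt = -0.250000/1.0 = -0.2500
R = Δx/(sin θ' − sin θ) = 7.0000
v = R·ω = 7.0000·-0.2500 = -1.7500

v = -1.7500, ω = -0.2500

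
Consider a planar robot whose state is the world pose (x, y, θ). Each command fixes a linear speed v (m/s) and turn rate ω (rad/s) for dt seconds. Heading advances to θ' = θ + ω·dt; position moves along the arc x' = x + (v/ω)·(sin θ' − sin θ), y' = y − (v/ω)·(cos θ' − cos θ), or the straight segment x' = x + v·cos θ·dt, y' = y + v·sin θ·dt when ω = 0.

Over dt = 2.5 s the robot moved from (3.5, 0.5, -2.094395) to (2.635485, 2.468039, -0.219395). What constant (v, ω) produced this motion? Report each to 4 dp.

Δθ = -0.219395 − -2.094395 = 1.875000
ω = Δθ/dt = 1.875000/2.5 = 0.7500
R = −Δy/(cos θ' − cos θ) = -1.3333
v = R·ω = -1.3333·0.7500 = -1.0000

v = -1.0000, ω = 0.7500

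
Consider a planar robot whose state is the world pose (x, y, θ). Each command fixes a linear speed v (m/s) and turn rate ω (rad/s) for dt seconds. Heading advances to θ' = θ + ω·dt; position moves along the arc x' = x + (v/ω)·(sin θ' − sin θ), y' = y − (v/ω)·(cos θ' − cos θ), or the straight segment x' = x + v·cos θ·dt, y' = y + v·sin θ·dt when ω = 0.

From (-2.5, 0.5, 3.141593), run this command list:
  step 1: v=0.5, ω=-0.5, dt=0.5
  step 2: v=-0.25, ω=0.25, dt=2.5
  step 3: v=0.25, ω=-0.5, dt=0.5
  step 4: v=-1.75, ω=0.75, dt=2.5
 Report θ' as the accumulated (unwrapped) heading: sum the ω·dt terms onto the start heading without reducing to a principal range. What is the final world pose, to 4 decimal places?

step 1: θ'=2.8916 (R=-1.0000) → pose (-2.7474, 0.5311, 2.8916)
step 2: θ'=3.5166 (R=-1.0000) → pose (-2.1337, 0.5695, 3.5166)
step 3: θ'=3.2666 (R=-0.5000) → pose (-2.2545, 0.5386, 3.2666)
step 4: θ'=5.1416 (R=-2.3333) → pose (-0.4237, 3.8248, 5.1416)

(-0.4237, 3.8248, 5.1416)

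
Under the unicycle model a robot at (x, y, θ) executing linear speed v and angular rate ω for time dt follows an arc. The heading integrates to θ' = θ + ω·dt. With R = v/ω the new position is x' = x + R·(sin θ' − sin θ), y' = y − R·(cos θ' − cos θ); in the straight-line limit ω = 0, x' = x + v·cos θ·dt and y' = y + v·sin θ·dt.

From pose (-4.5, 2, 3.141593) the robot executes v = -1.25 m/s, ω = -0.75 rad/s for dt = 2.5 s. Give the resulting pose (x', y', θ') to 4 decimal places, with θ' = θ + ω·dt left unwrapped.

(-2.9099, -0.1659, 1.2666)

θ' = 3.1416 + -0.75·2.5 = 1.2666
R = v/ω = -1.25/-0.75 = 1.6667
x' = -4.5 + 1.6667·(sin 1.2666 − sin 3.1416) = -2.9099
y' = 2 − 1.6667·(cos 1.2666 − cos 3.1416) = -0.1659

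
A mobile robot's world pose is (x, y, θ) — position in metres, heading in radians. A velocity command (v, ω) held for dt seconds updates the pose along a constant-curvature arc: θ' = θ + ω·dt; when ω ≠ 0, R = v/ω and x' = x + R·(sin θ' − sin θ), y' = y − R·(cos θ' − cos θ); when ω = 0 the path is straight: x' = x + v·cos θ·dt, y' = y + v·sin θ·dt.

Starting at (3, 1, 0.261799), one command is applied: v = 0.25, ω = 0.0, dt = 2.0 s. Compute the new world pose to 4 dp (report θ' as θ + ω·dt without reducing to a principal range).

θ' = 0.2618 + 0.0·2.0 = 0.2618
ω = 0 → straight: x' = 3 + 0.25·cos(0.2618)·2.0 = 3.4830
y' = 1 + 0.25·sin(0.2618)·2.0 = 1.1294

(3.4830, 1.1294, 0.2618)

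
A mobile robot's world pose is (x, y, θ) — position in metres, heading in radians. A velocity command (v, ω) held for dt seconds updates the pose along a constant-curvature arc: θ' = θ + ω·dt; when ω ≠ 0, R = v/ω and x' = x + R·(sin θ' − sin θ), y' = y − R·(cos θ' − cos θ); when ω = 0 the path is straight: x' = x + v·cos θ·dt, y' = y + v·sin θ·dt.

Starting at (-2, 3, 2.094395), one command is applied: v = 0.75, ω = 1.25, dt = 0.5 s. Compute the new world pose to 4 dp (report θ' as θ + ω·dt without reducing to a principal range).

θ' = 2.0944 + 1.25·0.5 = 2.7194
R = v/ω = 0.75/1.25 = 0.6000
x' = -2 + 0.6000·(sin 2.7194 − sin 2.0944) = -2.2738
y' = 3 − 0.6000·(cos 2.7194 − cos 2.0944) = 3.2473

(-2.2738, 3.2473, 2.7194)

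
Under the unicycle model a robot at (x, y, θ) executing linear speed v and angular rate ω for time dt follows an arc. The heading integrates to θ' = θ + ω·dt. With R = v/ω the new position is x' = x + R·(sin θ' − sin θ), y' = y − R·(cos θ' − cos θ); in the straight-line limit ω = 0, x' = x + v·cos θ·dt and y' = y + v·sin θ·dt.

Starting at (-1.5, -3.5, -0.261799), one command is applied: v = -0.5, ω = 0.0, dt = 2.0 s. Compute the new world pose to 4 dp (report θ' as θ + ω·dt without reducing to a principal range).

(-2.4659, -3.2412, -0.2618)

θ' = -0.2618 + 0.0·2.0 = -0.2618
ω = 0 → straight: x' = -1.5 + -0.5·cos(-0.2618)·2.0 = -2.4659
y' = -3.5 + -0.5·sin(-0.2618)·2.0 = -3.2412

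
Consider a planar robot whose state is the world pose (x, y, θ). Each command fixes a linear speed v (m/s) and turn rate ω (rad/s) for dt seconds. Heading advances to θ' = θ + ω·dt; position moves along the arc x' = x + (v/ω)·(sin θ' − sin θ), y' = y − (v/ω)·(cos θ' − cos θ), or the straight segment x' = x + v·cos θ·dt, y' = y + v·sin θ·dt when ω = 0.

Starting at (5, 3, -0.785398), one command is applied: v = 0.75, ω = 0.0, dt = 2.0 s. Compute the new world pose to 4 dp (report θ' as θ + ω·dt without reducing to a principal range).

θ' = -0.7854 + 0.0·2.0 = -0.7854
ω = 0 → straight: x' = 5 + 0.75·cos(-0.7854)·2.0 = 6.0607
y' = 3 + 0.75·sin(-0.7854)·2.0 = 1.9393

(6.0607, 1.9393, -0.7854)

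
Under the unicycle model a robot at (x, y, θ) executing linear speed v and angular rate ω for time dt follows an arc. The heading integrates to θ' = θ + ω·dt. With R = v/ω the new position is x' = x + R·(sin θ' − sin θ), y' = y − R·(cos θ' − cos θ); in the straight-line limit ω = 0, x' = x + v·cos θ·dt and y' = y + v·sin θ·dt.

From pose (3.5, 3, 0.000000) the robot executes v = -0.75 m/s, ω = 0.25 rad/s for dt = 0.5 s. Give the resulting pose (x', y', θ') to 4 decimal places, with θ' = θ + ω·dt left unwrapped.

(3.1260, 2.9766, 0.1250)

θ' = 0.0000 + 0.25·0.5 = 0.1250
R = v/ω = -0.75/0.25 = -3.0000
x' = 3.5 + -3.0000·(sin 0.1250 − sin 0.0000) = 3.1260
y' = 3 − -3.0000·(cos 0.1250 − cos 0.0000) = 2.9766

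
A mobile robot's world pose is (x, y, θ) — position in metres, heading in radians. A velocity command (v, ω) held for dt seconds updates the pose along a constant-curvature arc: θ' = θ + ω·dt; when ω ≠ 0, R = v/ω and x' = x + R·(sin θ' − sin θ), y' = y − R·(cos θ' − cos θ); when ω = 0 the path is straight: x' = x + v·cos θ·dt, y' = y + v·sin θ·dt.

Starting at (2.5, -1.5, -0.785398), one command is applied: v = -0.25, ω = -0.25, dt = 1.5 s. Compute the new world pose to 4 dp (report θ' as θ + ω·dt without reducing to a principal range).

θ' = -0.7854 + -0.25·1.5 = -1.1604
R = v/ω = -0.25/-0.25 = 1.0000
x' = 2.5 + 1.0000·(sin -1.1604 − sin -0.7854) = 2.2901
y' = -1.5 − 1.0000·(cos -1.1604 − cos -0.7854) = -1.1919

(2.2901, -1.1919, -1.1604)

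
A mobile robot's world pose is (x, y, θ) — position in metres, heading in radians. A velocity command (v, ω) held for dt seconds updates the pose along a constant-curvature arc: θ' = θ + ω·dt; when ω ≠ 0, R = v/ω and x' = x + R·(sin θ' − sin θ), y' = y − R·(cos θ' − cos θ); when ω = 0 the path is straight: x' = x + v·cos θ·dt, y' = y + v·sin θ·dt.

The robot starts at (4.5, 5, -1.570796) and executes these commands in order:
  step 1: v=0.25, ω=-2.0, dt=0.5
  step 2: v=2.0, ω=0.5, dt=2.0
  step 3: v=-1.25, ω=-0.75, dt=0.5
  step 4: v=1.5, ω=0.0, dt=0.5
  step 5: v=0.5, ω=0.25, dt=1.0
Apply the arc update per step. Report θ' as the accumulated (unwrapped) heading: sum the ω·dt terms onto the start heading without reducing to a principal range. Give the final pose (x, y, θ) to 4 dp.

(2.3215, 0.9583, -1.6958)

step 1: θ'=-2.5708 (R=-0.1250) → pose (4.4425, 4.8948, -2.5708)
step 2: θ'=-1.5708 (R=4.0000) → pose (2.6037, 1.5289, -1.5708)
step 3: θ'=-1.9458 (R=1.6667) → pose (2.7196, 2.1394, -1.9458)
step 4: θ'=-1.9458 (straight) → pose (2.4449, 1.4415, -1.9458)
step 5: θ'=-1.6958 (R=2.0000) → pose (2.3215, 0.9583, -1.6958)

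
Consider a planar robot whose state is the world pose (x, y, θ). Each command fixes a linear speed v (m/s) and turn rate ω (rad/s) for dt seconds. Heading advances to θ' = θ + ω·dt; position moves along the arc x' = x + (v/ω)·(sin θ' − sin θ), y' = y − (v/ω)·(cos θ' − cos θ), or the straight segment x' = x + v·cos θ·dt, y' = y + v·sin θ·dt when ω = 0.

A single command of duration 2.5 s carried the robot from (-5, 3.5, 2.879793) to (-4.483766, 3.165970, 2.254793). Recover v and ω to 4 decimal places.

Δθ = 2.254793 − 2.879793 = -0.625000
ω = Δθ/dt = -0.625000/2.5 = -0.2500
R = Δx/(sin θ' − sin θ) = 1.0000
v = R·ω = 1.0000·-0.2500 = -0.2500

v = -0.2500, ω = -0.2500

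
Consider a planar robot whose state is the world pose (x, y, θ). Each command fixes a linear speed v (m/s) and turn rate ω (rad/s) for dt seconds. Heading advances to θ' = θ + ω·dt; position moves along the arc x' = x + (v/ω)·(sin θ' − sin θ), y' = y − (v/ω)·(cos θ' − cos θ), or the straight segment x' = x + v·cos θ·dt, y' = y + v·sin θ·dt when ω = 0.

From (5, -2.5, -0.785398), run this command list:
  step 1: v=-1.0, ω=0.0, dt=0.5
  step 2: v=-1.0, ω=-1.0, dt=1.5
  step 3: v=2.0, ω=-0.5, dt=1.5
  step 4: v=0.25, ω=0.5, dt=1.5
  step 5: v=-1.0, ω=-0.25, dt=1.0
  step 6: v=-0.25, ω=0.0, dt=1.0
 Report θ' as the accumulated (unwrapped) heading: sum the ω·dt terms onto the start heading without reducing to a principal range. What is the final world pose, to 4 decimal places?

(2.6240, -1.5013, -2.5354)

step 1: θ'=-0.7854 (straight) → pose (4.6464, -2.1464, -0.7854)
step 2: θ'=-2.2854 (R=1.0000) → pose (4.5982, -0.7840, -2.2854)
step 3: θ'=-3.0354 (R=-4.0000) → pose (2.0008, -2.1402, -3.0354)
step 4: θ'=-2.2854 (R=0.5000) → pose (1.6761, -2.3097, -2.2854)
step 5: θ'=-2.5354 (R=4.0000) → pose (2.4185, -1.6437, -2.5354)
step 6: θ'=-2.5354 (straight) → pose (2.6240, -1.5013, -2.5354)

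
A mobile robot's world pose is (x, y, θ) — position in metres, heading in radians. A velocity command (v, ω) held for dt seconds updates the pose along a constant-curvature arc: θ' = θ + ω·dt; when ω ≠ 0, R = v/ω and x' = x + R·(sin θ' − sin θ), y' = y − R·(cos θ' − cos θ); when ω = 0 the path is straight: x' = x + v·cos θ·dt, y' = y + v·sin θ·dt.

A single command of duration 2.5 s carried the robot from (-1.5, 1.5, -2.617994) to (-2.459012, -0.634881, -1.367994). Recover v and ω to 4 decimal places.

Δθ = -1.367994 − -2.617994 = 1.250000
ω = Δθ/dt = 1.250000/2.5 = 0.5000
R = −Δy/(cos θ' − cos θ) = 2.0000
v = R·ω = 2.0000·0.5000 = 1.0000

v = 1.0000, ω = 0.5000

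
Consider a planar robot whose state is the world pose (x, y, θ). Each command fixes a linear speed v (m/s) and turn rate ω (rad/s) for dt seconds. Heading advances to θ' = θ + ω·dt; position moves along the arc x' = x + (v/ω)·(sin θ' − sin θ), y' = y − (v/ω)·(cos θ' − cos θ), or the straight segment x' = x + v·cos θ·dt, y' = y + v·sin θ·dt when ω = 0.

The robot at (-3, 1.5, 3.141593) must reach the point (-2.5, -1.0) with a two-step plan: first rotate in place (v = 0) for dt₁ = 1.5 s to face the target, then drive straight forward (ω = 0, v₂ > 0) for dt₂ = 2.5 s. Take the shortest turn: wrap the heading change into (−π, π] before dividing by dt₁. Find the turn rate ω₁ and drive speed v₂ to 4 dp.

ω₁ = 1.1788, v₂ = 1.0198

heading to target = atan2(-1−1.5, -2.5−-3) = -1.3734
Δθ = wrap(-1.3734 − 3.1416) = 1.7682; ω₁ = Δθ/dt₁ = 1.1788
distance = √((-2.5−-3)² + (-1−1.5)²) = 2.5495; v₂ = distance/dt₂ = 1.0198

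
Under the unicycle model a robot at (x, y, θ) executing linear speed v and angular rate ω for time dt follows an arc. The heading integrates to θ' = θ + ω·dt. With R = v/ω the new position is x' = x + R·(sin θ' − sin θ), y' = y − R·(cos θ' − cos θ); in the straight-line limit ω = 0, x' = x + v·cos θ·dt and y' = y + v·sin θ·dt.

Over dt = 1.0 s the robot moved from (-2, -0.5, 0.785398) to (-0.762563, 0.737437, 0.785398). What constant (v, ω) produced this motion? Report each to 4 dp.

v = 1.7500, ω = 0.0000

Δθ = 0.785398 − 0.785398 = 0.000000
ω = Δθ/dt = 0.000000/1.0 = 0.0000
ω = 0 → v = (Δx·cos θ + Δy·sin θ)/dt = 1.7500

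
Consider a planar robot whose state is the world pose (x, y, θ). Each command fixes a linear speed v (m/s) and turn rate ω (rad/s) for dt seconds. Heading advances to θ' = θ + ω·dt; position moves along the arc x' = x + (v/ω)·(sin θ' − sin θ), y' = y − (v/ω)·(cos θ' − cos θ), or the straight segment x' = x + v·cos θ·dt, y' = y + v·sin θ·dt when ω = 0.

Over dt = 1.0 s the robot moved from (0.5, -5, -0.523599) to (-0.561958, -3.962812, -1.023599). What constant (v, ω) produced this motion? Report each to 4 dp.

v = -1.5000, ω = -0.5000

Δθ = -1.023599 − -0.523599 = -0.500000
ω = Δθ/dt = -0.500000/1.0 = -0.5000
R = Δx/(sin θ' − sin θ) = 3.0000
v = R·ω = 3.0000·-0.5000 = -1.5000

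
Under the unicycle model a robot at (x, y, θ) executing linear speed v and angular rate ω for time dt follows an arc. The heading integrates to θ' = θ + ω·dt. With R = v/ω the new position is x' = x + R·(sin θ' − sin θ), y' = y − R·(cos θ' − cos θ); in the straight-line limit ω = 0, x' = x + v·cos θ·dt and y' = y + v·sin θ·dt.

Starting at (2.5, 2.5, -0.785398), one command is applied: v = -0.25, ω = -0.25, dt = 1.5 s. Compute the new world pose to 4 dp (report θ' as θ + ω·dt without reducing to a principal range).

θ' = -0.7854 + -0.25·1.5 = -1.1604
R = v/ω = -0.25/-0.25 = 1.0000
x' = 2.5 + 1.0000·(sin -1.1604 − sin -0.7854) = 2.2901
y' = 2.5 − 1.0000·(cos -1.1604 − cos -0.7854) = 2.8081

(2.2901, 2.8081, -1.1604)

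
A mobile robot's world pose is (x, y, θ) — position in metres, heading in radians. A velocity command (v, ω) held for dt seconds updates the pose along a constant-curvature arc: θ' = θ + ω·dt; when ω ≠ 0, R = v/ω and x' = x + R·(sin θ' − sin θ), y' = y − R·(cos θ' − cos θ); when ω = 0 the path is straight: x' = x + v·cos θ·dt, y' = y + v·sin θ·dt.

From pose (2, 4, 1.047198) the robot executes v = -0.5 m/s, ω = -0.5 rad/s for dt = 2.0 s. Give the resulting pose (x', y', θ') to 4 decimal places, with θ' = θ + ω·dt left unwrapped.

(1.1812, 3.5011, 0.0472)

θ' = 1.0472 + -0.5·2.0 = 0.0472
R = v/ω = -0.5/-0.5 = 1.0000
x' = 2 + 1.0000·(sin 0.0472 − sin 1.0472) = 1.1812
y' = 4 − 1.0000·(cos 0.0472 − cos 1.0472) = 3.5011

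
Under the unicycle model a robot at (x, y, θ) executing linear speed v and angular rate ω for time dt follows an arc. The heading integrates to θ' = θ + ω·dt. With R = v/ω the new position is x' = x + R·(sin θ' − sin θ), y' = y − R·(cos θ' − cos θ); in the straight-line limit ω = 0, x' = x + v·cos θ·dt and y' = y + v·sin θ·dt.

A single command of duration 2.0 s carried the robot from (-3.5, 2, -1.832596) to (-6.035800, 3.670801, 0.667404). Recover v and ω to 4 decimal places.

v = -2.0000, ω = 1.2500

Δθ = 0.667404 − -1.832596 = 2.500000
ω = Δθ/dt = 2.500000/2.0 = 1.2500
R = Δx/(sin θ' − sin θ) = -1.6000
v = R·ω = -1.6000·1.2500 = -2.0000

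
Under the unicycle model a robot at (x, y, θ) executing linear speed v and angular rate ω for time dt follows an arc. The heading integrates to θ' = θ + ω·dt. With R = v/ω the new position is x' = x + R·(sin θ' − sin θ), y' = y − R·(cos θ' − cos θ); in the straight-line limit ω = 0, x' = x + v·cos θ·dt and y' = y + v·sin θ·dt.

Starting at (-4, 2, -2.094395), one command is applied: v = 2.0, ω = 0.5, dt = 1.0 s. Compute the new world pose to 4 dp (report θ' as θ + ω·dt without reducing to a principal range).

θ' = -2.0944 + 0.5·1.0 = -1.5944
R = v/ω = 2.0/0.5 = 4.0000
x' = -4 + 4.0000·(sin -1.5944 − sin -2.0944) = -4.5348
y' = 2 − 4.0000·(cos -1.5944 − cos -2.0944) = 0.0944

(-4.5348, 0.0944, -1.5944)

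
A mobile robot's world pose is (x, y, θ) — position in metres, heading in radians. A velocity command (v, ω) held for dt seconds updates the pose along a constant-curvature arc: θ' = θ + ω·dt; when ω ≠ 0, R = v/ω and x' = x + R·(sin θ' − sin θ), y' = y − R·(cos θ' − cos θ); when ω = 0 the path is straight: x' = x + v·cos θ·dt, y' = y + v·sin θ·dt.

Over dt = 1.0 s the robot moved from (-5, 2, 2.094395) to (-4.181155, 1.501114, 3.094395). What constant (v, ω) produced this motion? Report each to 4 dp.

Δθ = 3.094395 − 2.094395 = 1.000000
ω = Δθ/dt = 1.000000/1.0 = 1.0000
R = Δx/(sin θ' − sin θ) = -1.0000
v = R·ω = -1.0000·1.0000 = -1.0000

v = -1.0000, ω = 1.0000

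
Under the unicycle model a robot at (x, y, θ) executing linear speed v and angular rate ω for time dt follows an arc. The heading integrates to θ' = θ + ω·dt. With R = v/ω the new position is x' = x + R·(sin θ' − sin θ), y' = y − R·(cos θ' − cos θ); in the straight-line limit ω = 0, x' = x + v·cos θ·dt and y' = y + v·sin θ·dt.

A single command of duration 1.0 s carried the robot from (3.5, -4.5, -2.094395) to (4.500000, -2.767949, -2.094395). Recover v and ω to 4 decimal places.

v = -2.0000, ω = 0.0000

Δθ = -2.094395 − -2.094395 = 0.000000
ω = Δθ/dt = 0.000000/1.0 = 0.0000
ω = 0 → v = (Δx·cos θ + Δy·sin θ)/dt = -2.0000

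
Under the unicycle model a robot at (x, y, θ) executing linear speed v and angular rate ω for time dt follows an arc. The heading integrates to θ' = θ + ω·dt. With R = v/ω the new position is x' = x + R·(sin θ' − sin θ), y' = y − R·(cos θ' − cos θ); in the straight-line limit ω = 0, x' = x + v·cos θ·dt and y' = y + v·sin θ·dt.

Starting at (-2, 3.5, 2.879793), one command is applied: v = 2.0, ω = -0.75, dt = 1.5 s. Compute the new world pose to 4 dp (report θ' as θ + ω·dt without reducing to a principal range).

(-3.9315, 5.5879, 1.7548)

θ' = 2.8798 + -0.75·1.5 = 1.7548
R = v/ω = 2.0/-0.75 = -2.6667
x' = -2 + -2.6667·(sin 1.7548 − sin 2.8798) = -3.9315
y' = 3.5 − -2.6667·(cos 1.7548 − cos 2.8798) = 5.5879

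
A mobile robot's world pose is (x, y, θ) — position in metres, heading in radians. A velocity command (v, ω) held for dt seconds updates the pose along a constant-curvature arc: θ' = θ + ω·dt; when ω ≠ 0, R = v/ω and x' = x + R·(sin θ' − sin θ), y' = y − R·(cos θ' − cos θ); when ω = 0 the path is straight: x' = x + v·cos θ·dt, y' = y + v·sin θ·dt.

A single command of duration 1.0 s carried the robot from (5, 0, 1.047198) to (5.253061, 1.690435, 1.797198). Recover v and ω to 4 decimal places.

v = 1.7500, ω = 0.7500

Δθ = 1.797198 − 1.047198 = 0.750000
ω = Δθ/dt = 0.750000/1.0 = 0.7500
R = −Δy/(cos θ' − cos θ) = 2.3333
v = R·ω = 2.3333·0.7500 = 1.7500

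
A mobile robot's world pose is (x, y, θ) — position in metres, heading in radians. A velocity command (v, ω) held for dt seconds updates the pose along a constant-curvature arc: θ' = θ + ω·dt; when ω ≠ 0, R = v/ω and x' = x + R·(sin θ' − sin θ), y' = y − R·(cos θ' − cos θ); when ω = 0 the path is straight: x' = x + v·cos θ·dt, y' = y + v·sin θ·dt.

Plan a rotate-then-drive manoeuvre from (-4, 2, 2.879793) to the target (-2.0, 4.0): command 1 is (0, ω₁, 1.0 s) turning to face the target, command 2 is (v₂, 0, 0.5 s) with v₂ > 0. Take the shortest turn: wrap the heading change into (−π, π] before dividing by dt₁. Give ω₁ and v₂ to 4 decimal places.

ω₁ = -2.0944, v₂ = 5.6569

heading to target = atan2(4−2, -2−-4) = 0.7854
Δθ = wrap(0.7854 − 2.8798) = -2.0944; ω₁ = Δθ/dt₁ = -2.0944
distance = √((-2−-4)² + (4−2)²) = 2.8284; v₂ = distance/dt₂ = 5.6569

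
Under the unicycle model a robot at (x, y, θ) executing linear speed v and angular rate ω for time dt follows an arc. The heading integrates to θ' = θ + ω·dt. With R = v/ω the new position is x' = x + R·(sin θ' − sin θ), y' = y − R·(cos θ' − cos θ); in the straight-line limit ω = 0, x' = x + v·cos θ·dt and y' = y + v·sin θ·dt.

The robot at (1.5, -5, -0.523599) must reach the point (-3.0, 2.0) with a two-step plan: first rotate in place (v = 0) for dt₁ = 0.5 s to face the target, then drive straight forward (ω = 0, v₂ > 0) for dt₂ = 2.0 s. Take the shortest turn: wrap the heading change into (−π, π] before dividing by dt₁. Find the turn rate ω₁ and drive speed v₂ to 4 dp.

heading to target = atan2(2−-5, -3−1.5) = 2.1421
Δθ = wrap(2.1421 − -0.5236) = 2.6657; ω₁ = Δθ/dt₁ = 5.3315
distance = √((-3−1.5)² + (2−-5)²) = 8.3217; v₂ = distance/dt₂ = 4.1608

ω₁ = 5.3315, v₂ = 4.1608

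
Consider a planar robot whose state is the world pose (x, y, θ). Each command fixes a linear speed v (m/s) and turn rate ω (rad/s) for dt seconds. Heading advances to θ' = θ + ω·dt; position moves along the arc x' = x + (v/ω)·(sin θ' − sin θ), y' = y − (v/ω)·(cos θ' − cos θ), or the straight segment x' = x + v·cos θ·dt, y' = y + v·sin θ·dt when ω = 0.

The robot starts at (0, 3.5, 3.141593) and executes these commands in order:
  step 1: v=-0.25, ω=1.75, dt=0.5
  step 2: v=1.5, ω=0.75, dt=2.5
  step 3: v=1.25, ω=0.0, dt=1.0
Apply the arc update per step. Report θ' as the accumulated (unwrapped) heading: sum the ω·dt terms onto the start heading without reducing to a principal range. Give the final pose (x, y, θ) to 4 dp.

step 1: θ'=4.0166 (R=-0.1429) → pose (0.1096, 3.5513, 4.0166)
step 2: θ'=5.8916 (R=2.0000) → pose (0.8814, 0.4207, 5.8916)
step 3: θ'=5.8916 (straight) → pose (2.0368, -0.0564, 5.8916)

(2.0368, -0.0564, 5.8916)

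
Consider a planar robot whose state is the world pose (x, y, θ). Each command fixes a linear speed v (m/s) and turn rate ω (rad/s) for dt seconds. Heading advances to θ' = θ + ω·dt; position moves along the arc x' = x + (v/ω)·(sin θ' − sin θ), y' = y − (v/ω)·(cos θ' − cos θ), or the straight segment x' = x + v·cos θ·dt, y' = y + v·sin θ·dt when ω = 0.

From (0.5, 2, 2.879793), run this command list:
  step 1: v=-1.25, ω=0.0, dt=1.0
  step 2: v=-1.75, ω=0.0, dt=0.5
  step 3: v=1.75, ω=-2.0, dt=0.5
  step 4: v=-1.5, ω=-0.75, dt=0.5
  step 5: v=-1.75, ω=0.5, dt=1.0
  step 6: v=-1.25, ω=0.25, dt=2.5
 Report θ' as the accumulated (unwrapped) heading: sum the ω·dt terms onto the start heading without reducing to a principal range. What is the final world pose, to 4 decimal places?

(4.4404, -2.6704, 2.6298)

step 1: θ'=2.8798 (straight) → pose (1.7074, 1.6765, 2.8798)
step 2: θ'=2.8798 (straight) → pose (2.5526, 1.4500, 2.8798)
step 3: θ'=1.8798 (R=-0.8750) → pose (1.9455, 2.0291, 1.8798)
step 4: θ'=1.5048 (R=2.0000) → pose (2.0359, 1.2890, 1.5048)
step 5: θ'=2.0048 (R=-3.5000) → pose (2.3527, -0.4136, 2.0048)
step 6: θ'=2.6298 (R=-5.0000) → pose (4.4404, -2.6704, 2.6298)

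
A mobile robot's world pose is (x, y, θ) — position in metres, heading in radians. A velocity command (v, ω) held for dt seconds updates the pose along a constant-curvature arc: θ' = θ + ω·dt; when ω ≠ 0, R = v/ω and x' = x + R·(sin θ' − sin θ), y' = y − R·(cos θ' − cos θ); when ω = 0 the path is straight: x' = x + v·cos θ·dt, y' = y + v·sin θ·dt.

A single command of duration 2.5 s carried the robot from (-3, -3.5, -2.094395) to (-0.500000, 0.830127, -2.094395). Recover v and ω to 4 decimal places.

Δθ = -2.094395 − -2.094395 = 0.000000
ω = Δθ/dt = 0.000000/2.5 = 0.0000
ω = 0 → v = (Δx·cos θ + Δy·sin θ)/dt = -2.0000

v = -2.0000, ω = 0.0000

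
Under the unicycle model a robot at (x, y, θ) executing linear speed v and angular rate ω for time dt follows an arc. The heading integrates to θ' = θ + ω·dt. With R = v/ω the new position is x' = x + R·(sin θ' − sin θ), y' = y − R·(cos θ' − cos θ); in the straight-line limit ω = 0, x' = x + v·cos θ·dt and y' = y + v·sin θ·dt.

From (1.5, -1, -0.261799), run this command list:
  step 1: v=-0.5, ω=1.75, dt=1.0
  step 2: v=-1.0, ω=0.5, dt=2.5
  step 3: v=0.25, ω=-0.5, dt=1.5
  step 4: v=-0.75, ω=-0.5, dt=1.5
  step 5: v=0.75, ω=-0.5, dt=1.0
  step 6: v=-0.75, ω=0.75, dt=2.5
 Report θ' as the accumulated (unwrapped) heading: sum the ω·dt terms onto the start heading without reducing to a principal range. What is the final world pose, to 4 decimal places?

(2.7124, -5.0811, 2.6132)

step 1: θ'=1.4882 (R=-0.2857) → pose (1.1413, -1.2524, 1.4882)
step 2: θ'=2.7382 (R=-2.0000) → pose (2.3494, -3.2569, 2.7382)
step 3: θ'=1.9882 (R=-0.5000) → pose (2.0886, -2.9997, 1.9882)
step 4: θ'=1.2382 (R=1.5000) → pose (2.1352, -4.0975, 1.2382)
step 5: θ'=0.7382 (R=-1.5000) → pose (2.5436, -3.4778, 0.7382)
step 6: θ'=2.6132 (R=-1.0000) → pose (2.7124, -5.0811, 2.6132)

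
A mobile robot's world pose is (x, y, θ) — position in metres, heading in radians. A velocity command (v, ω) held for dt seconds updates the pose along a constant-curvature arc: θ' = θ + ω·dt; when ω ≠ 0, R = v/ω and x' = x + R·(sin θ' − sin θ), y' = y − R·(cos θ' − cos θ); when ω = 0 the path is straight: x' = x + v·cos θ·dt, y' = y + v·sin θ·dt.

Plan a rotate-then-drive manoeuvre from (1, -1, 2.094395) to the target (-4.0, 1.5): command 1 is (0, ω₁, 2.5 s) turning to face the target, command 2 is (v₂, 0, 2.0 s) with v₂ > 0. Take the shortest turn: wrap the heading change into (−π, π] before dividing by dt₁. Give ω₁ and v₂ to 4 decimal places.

ω₁ = 0.2334, v₂ = 2.7951

heading to target = atan2(1.5−-1, -4−1) = 2.6779
Δθ = wrap(2.6779 − 2.0944) = 0.5836; ω₁ = Δθ/dt₁ = 0.2334
distance = √((-4−1)² + (1.5−-1)²) = 5.5902; v₂ = distance/dt₂ = 2.7951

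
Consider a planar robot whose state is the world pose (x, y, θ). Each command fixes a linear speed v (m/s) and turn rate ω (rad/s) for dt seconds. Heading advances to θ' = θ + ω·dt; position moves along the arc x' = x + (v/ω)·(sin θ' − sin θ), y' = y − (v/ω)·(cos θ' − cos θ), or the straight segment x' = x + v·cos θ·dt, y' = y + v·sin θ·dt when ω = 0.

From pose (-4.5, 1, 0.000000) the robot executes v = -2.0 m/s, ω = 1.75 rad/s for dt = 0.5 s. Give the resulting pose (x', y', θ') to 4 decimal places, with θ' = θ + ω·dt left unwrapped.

(-5.3772, 0.5897, 0.8750)

θ' = 0.0000 + 1.75·0.5 = 0.8750
R = v/ω = -2.0/1.75 = -1.1429
x' = -4.5 + -1.1429·(sin 0.8750 − sin 0.0000) = -5.3772
y' = 1 − -1.1429·(cos 0.8750 − cos 0.0000) = 0.5897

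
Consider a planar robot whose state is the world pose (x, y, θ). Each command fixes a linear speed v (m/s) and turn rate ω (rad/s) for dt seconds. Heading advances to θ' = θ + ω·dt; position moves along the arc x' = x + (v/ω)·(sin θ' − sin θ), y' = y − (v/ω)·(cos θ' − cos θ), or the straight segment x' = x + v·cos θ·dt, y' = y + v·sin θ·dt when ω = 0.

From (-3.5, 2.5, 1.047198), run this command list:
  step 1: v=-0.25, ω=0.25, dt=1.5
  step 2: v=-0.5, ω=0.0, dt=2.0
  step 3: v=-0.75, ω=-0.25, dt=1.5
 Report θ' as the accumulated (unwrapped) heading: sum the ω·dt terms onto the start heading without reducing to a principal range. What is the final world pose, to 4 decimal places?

step 1: θ'=1.4222 (R=-1.0000) → pose (-3.6230, 2.1481, 1.4222)
step 2: θ'=1.4222 (straight) → pose (-3.7710, 1.1591, 1.4222)
step 3: θ'=1.0472 (R=3.0000) → pose (-4.1399, 0.1032, 1.0472)

(-4.1399, 0.1032, 1.0472)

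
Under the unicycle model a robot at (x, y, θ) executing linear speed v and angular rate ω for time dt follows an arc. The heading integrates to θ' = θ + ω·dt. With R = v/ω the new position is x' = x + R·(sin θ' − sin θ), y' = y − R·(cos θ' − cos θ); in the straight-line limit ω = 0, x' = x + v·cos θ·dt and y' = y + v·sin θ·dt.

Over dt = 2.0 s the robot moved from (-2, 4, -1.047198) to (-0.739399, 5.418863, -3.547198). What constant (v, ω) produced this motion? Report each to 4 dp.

Δθ = -3.547198 − -1.047198 = -2.500000
ω = Δθ/dt = -2.500000/2.0 = -1.2500
R = −Δy/(cos θ' − cos θ) = 1.0000
v = R·ω = 1.0000·-1.2500 = -1.2500

v = -1.2500, ω = -1.2500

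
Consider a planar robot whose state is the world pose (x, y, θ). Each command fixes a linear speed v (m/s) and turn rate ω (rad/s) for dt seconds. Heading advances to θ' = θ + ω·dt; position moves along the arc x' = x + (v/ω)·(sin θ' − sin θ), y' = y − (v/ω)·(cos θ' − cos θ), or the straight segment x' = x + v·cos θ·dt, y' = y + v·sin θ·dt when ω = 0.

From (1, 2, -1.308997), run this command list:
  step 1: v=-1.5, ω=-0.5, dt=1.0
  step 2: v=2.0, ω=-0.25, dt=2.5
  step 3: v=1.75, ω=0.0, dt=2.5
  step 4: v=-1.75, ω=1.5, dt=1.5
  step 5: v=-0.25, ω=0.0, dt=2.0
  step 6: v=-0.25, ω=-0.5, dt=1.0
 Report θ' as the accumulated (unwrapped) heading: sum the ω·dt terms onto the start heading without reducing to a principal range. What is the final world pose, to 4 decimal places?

step 1: θ'=-1.8090 (R=3.0000) → pose (0.9825, 3.4843, -1.8090)
step 2: θ'=-2.4340 (R=-8.0000) → pose (-1.5916, -0.7075, -2.4340)
step 3: θ'=-2.4340 (straight) → pose (-4.9162, -3.5512, -2.4340)
step 4: θ'=-0.1840 (R=-1.1667) → pose (-5.4611, -1.5177, -0.1840)
step 5: θ'=-0.1840 (straight) → pose (-5.9527, -1.4262, -0.1840)
step 6: θ'=-0.6840 (R=0.5000) → pose (-6.1772, -1.3222, -0.6840)

(-6.1772, -1.3222, -0.6840)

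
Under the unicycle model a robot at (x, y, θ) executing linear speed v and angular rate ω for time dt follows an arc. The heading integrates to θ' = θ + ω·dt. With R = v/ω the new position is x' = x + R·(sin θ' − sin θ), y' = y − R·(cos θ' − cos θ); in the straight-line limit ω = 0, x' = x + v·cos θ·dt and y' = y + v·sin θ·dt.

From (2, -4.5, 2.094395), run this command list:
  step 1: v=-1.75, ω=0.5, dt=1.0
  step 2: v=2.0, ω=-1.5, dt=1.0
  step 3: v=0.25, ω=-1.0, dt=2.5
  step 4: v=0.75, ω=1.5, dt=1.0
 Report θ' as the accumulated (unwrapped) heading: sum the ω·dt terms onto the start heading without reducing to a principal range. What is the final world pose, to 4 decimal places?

(3.7280, -4.4779, 0.0944)

step 1: θ'=2.5944 (R=-3.5000) → pose (3.2101, -5.7390, 2.5944)
step 2: θ'=1.0944 (R=-1.3333) → pose (2.7189, -3.9889, 1.0944)
step 3: θ'=-1.4056 (R=-0.2500) → pose (3.1877, -4.0624, -1.4056)
step 4: θ'=0.0944 (R=0.5000) → pose (3.7280, -4.4779, 0.0944)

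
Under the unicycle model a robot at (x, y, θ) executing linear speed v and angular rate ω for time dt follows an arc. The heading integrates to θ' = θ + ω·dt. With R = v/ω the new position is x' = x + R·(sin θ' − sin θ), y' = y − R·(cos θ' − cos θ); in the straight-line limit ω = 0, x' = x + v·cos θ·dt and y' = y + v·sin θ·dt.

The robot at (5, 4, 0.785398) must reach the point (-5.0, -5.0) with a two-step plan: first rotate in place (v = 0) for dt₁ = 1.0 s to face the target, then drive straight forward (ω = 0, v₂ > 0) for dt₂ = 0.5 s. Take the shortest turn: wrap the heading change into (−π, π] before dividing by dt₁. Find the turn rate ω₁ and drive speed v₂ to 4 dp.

heading to target = atan2(-5−4, -5−5) = -2.4088
Δθ = wrap(-2.4088 − 0.7854) = 3.0890; ω₁ = Δθ/dt₁ = 3.0890
distance = √((-5−5)² + (-5−4)²) = 13.4536; v₂ = distance/dt₂ = 26.9072

ω₁ = 3.0890, v₂ = 26.9072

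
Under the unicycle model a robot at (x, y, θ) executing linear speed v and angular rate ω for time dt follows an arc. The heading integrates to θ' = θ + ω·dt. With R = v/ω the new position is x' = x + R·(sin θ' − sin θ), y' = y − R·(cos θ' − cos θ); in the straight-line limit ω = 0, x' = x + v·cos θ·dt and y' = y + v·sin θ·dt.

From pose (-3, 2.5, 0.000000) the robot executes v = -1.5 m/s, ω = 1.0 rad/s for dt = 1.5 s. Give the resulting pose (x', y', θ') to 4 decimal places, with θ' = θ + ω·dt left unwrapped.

(-4.4962, 1.1061, 1.5000)

θ' = 0.0000 + 1.0·1.5 = 1.5000
R = v/ω = -1.5/1.0 = -1.5000
x' = -3 + -1.5000·(sin 1.5000 − sin 0.0000) = -4.4962
y' = 2.5 − -1.5000·(cos 1.5000 − cos 0.0000) = 1.1061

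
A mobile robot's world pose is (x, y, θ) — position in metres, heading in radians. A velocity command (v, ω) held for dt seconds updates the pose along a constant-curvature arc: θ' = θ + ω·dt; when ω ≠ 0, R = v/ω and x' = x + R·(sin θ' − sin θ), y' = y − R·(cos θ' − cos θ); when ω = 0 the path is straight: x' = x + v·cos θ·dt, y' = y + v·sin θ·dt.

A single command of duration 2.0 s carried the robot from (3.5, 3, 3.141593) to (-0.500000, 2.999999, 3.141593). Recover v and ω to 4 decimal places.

v = 2.0000, ω = 0.0000

Δθ = 3.141593 − 3.141593 = 0.000000
ω = Δθ/dt = 0.000000/2.0 = 0.0000
ω = 0 → v = (Δx·cos θ + Δy·sin θ)/dt = 2.0000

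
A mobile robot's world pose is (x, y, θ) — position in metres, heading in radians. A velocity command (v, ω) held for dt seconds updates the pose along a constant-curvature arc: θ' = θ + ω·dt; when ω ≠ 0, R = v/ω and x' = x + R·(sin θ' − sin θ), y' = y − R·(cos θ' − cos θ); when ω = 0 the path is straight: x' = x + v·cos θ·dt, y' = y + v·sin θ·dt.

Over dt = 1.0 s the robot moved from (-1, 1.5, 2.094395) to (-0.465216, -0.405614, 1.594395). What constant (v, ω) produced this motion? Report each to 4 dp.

Δθ = 1.594395 − 2.094395 = -0.500000
ω = Δθ/dt = -0.500000/1.0 = -0.5000
R = −Δy/(cos θ' − cos θ) = 4.0000
v = R·ω = 4.0000·-0.5000 = -2.0000

v = -2.0000, ω = -0.5000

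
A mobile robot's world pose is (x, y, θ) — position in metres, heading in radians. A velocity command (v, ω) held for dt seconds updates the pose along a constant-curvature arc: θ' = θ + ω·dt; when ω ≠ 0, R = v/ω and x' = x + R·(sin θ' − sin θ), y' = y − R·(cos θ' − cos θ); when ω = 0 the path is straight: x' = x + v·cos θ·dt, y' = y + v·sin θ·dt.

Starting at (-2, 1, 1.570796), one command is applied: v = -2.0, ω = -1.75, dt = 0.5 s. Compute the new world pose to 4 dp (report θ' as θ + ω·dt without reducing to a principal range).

(-2.4103, 0.1228, 0.6958)

θ' = 1.5708 + -1.75·0.5 = 0.6958
R = v/ω = -2.0/-1.75 = 1.1429
x' = -2 + 1.1429·(sin 0.6958 − sin 1.5708) = -2.4103
y' = 1 − 1.1429·(cos 0.6958 − cos 1.5708) = 0.1228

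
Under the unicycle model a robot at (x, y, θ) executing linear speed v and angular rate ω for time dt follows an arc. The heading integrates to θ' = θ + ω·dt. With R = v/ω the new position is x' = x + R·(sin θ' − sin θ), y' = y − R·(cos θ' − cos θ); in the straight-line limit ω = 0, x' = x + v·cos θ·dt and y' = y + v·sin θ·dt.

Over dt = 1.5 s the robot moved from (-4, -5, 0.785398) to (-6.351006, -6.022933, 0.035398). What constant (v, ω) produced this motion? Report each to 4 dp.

v = -1.7500, ω = -0.5000

Δθ = 0.035398 − 0.785398 = -0.750000
ω = Δθ/dt = -0.750000/1.5 = -0.5000
R = Δx/(sin θ' − sin θ) = 3.5000
v = R·ω = 3.5000·-0.5000 = -1.7500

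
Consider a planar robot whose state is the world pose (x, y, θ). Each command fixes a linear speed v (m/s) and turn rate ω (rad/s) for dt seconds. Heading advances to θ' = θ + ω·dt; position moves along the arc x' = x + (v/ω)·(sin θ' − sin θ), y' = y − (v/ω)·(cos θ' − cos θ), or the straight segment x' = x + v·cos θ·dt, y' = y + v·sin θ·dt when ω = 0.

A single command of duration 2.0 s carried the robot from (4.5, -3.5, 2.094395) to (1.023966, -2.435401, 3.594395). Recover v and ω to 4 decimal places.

v = 2.0000, ω = 0.7500

Δθ = 3.594395 − 2.094395 = 1.500000
ω = Δθ/dt = 1.500000/2.0 = 0.7500
R = Δx/(sin θ' − sin θ) = 2.6667
v = R·ω = 2.6667·0.7500 = 2.0000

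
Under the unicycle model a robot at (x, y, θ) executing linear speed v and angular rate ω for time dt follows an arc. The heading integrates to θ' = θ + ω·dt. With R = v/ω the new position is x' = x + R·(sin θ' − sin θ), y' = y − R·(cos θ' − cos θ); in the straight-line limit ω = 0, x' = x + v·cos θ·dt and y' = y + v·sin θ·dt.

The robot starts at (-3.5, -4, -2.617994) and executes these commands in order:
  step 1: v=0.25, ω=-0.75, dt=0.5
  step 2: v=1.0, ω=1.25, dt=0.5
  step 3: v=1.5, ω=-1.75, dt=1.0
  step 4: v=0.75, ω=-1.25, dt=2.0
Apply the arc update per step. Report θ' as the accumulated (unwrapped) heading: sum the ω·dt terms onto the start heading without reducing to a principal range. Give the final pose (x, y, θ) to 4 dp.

step 1: θ'=-2.9930 (R=-0.3333) → pose (-3.6173, -4.0410, -2.9930)
step 2: θ'=-2.3680 (R=0.8000) → pose (-4.0578, -4.2598, -2.3680)
step 3: θ'=-4.1180 (R=-0.8571) → pose (-5.3669, -4.1267, -4.1180)
step 4: θ'=-6.6180 (R=-0.6000) → pose (-4.6726, -3.2240, -6.6180)

(-4.6726, -3.2240, -6.6180)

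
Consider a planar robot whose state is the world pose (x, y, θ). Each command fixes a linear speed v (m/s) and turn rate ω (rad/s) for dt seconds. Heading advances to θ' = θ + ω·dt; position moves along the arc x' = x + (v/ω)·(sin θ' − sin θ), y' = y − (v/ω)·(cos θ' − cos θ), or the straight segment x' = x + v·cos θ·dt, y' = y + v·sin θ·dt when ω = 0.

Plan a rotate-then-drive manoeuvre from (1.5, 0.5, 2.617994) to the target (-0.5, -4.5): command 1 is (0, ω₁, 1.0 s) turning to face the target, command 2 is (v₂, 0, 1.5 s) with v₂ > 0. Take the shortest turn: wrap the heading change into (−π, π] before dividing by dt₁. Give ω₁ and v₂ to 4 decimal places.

ω₁ = 1.7139, v₂ = 3.5901

heading to target = atan2(-4.5−0.5, -0.5−1.5) = -1.9513
Δθ = wrap(-1.9513 − 2.6180) = 1.7139; ω₁ = Δθ/dt₁ = 1.7139
distance = √((-0.5−1.5)² + (-4.5−0.5)²) = 5.3852; v₂ = distance/dt₂ = 3.5901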